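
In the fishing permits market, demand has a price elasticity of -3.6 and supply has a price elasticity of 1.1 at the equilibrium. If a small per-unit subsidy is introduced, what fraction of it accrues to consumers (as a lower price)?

Consumer share = 11/47

For a small subsidy around the equilibrium, the benefit split depends on the relative slopes, which at a point are proportional to the elasticities.
Buyer share = εs/(εs + |εd|) = 1.1/(1.1 + 3.6) = 11/47; seller share = |εd|/(εs + |εd|) = 36/47.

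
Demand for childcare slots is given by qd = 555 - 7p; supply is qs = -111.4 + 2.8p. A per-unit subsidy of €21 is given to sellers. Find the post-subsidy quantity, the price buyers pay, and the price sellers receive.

q' = 121; buyers pay €62; sellers receive €83

Pre-subsidy: 555 - 7p = -111.4 + 2.8p gives p* = 68, q* = 79.
With the subsidy, sellers receive ps = pb + 21 for each unit, where pb is the price buyers pay.
Supply in terms of pb becomes qs = -111.4 + 2.8(pb + 21) = -52.6 + 2.8pb. Setting this equal to demand: 555 - 7pb = -52.6 + 2.8pb, so pb = 62.
Sellers receive ps = 62 + 21 = 83; q' = 555 − 7·62 = 121.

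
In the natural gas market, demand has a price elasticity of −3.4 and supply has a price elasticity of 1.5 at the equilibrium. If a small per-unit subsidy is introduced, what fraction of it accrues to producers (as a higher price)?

For a small subsidy around the equilibrium, the benefit split depends on the relative slopes, which at a point are proportional to the elasticities.
Buyer share = εs/(εs + |εd|) = 1.5/(1.5 + 3.4) = 15/49; seller share = |εd|/(εs + |εd|) = 34/49.
So producers capture 34/49 of the subsidy.

Producer share = 34/49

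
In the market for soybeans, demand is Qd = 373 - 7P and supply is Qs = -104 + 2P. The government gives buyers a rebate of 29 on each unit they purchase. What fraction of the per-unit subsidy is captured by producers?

Producer share = 7/9

Pre-subsidy: 373 - 7P = -104 + 2P gives P* = 53, Q* = 2.
With the rebate, buyers effectively pay Pb = Ps − 29, where Ps is the price sellers receive.
Demand in terms of Ps becomes Qd = 373 − 7(Ps − 29) = 576 - 7Ps. Setting this equal to supply: 576 - 7Ps = -104 + 2Ps, so Ps = 680/9.
Buyers pay Pb = 680/9 − 29 = 419/9; Q' = -104 + 2·(680/9) = 424/9.
Buyers' price falls by P* − Pb = 53 − 419/9 = 58/9; sellers' price rises by Ps − P* = 680/9 − 53 = 203/9.
So producers capture (203/9)/29 = 7/9 of each unit of subsidy.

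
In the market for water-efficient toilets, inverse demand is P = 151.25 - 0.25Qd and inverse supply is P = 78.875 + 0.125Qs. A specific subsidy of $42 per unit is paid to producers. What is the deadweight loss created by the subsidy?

Pre-subsidy: 151.25 - 0.25Q = 78.875 + 0.125Q gives Q* = 193 and P* = 103.
With the subsidy, sellers receive Ps = Pb + 42 for each unit, where Pb is the price buyers pay.
On the curves, Pb = 151.25 - 0.25Q and Ps = 78.875 + 0.125Q; the wedge Ps − Pb = 42 gives 78.875 + 0.125Q − (151.25 - 0.25Q) = 42, so Q' = 305.
Then Pb = 151.25 − 0.25·305 = 75 and Ps = 78.875 + 0.125·305 = 117.
The subsidy expands output by 305 − 193 = 112 past the efficient level; on those units the gap between marginal cost and willingness to pay runs from 0 up to 42.
DWL = ½ × 42 × 112 = 2352.

Deadweight loss = $2352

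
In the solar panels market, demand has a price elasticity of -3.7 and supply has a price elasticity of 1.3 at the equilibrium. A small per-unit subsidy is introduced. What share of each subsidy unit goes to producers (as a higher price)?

Producer share = 0.74

For a small subsidy around the equilibrium, the benefit split depends on the relative slopes, which at a point are proportional to the elasticities.
Buyer share = εs/(εs + |εd|) = 1.3/(1.3 + 3.7) = 0.26; seller share = |εd|/(εs + |εd|) = 0.74.
So producers capture 0.74 of the subsidy.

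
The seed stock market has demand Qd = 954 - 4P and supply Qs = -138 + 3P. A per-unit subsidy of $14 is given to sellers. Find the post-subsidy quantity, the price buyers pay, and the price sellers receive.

Pre-subsidy: 954 - 4P = -138 + 3P gives P* = 156, Q* = 330.
With the subsidy, sellers receive Ps = Pb + 14 for each unit, where Pb is the price buyers pay.
Supply in terms of Pb becomes Qs = -138 + 3(Pb + 14) = -96 + 3Pb. Setting this equal to demand: 954 - 4Pb = -96 + 3Pb, so Pb = 150.
Sellers receive Ps = 150 + 14 = 164; Q' = 954 − 4·150 = 354.

Q' = 354; buyers pay $150; sellers receive $164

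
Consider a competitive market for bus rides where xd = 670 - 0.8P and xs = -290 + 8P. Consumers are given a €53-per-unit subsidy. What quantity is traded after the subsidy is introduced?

x' = 6834/11

Pre-subsidy: 670 - 0.8P = -290 + 8P gives P* = 1200/11, x* = 6410/11.
With the rebate, buyers effectively pay Pb = Ps − 53, where Ps is the price sellers receive.
Demand in terms of Ps becomes xd = 670 − 0.8(Ps − 53) = 712.4 - 0.8Ps. Setting this equal to supply: 712.4 - 0.8Ps = -290 + 8Ps, so Ps = 1253/11.
Buyers pay Pb = 1253/11 − 53 = 670/11; x' = -290 + 8·(1253/11) = 6834/11.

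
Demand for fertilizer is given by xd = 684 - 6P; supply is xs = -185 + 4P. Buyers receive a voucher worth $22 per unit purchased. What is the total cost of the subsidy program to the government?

Pre-subsidy: 684 - 6P = -185 + 4P gives P* = 86.9, x* = 162.6.
With the rebate, buyers effectively pay Pb = Ps − 22, where Ps is the price sellers receive.
Demand in terms of Ps becomes xd = 684 − 6(Ps − 22) = 816 - 6Ps. Setting this equal to supply: 816 - 6Ps = -185 + 4Ps, so Ps = 100.1.
Buyers pay Pb = 100.1 − 22 = 78.1; x' = -185 + 4·100.1 = 215.4.
Government outlay = subsidy × quantity = 22 × 215.4 = 4738.8.

Government cost = $4738.8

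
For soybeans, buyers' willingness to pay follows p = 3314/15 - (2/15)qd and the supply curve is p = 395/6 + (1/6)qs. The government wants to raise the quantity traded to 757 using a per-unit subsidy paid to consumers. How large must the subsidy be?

At q = 757, from the demand curve buyers pay pb = 3314/15 − (2/15)·757 = 120; from the supply curve sellers need ps = 395/6 + (1/6)·757 = 192.
The subsidy must fill the gap: s = ps − pb = 192 − 120 = 72.

Required subsidy s = 72 per unit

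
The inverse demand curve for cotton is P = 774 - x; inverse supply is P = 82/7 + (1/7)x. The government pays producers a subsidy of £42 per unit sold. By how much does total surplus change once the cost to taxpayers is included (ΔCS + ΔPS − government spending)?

Net change in total surplus = -£771.75

Pre-subsidy: 774 - x = 82/7 + (1/7)x gives x* = 667 and P* = 107.
With the subsidy, sellers receive Ps = Pb + 42 for each unit, where Pb is the price buyers pay.
On the curves, Pb = 774 - x and Ps = 82/7 + (1/7)x; the wedge Ps − Pb = 42 gives 82/7 + (1/7)x − (774 - x) = 42, so x' = 703.75.
Then Pb = 774 − 1·703.75 = 70.25 and Ps = 82/7 + (1/7)·703.75 = 112.25.
ΔCS = ½(667 + 703.75)(107 − 70.25) = 25187.53125; ΔPS = ½(667 + 703.75)(112.25 − 107) = 3598.21875.
Government spending = 42 × 703.75 = 29557.5.
Net change = 25187.53125 + 3598.21875 − 29557.5 = -771.75. The loss equals the DWL triangle ½·42·36.75.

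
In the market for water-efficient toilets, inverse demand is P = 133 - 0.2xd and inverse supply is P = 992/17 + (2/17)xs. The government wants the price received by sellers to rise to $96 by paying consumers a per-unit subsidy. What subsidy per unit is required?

At a seller price of 96, quantity supplied is -496 + 8.5·96 = 320.
Buyers absorb 320 only when they pay Pb = 133 − 0.2·320 = 69.
s = Ps − Pb = 96 − 69 = 27.

Required subsidy s = $27 per unit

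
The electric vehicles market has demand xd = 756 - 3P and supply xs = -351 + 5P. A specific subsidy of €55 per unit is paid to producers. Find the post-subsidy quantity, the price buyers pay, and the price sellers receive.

Pre-subsidy: 756 - 3P = -351 + 5P gives P* = 138.375, x* = 340.875.
With the subsidy, sellers receive Ps = Pb + 55 for each unit, where Pb is the price buyers pay.
Supply in terms of Pb becomes xs = -351 + 5(Pb + 55) = -76 + 5Pb. Setting this equal to demand: 756 - 3Pb = -76 + 5Pb, so Pb = 104.
Sellers receive Ps = 104 + 55 = 159; x' = 756 − 3·104 = 444.

x' = 444; buyers pay €104; sellers receive €159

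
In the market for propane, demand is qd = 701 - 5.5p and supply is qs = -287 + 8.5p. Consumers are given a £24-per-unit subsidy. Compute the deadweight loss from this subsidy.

Pre-subsidy: 701 - 5.5p = -287 + 8.5p gives p* = 494/7, q* = 2190/7.
With the rebate, buyers effectively pay pb = ps − 24, where ps is the price sellers receive.
Demand in terms of ps becomes qd = 701 − 5.5(ps − 24) = 833 - 5.5ps. Setting this equal to supply: 833 - 5.5ps = -287 + 8.5ps, so ps = 80.
Buyers pay pb = 80 − 24 = 56; q' = -287 + 8.5·80 = 393.
The subsidy expands output by 393 − 2190/7 = 561/7 past the efficient level; on those units the gap between marginal cost and willingness to pay runs from 0 up to 24.
DWL = ½ × 24 × 561/7 = 6732/7.

Deadweight loss = 6732/7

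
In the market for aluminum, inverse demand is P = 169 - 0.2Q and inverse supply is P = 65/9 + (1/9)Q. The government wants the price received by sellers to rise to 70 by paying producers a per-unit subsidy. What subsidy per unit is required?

Required subsidy s = 14 per unit

At a seller price of 70, quantity supplied is -65 + 9·70 = 565.
Buyers absorb 565 only when they pay Pb = 169 − 0.2·565 = 56.
s = Ps − Pb = 70 − 56 = 14.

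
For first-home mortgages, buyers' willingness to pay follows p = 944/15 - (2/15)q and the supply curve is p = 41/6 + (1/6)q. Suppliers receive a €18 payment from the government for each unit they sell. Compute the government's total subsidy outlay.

Pre-subsidy: 944/15 - (2/15)q = 41/6 + (1/6)q gives q* = 187 and p* = 38.
With the subsidy, sellers receive ps = pb + 18 for each unit, where pb is the price buyers pay.
On the curves, pb = 944/15 - (2/15)q and ps = 41/6 + (1/6)q; the wedge ps − pb = 18 gives 41/6 + (1/6)q − (944/15 - (2/15)q) = 18, so q' = 247.
Then pb = 944/15 − (2/15)·247 = 30 and ps = 41/6 + (1/6)·247 = 48.
Government outlay = subsidy × quantity = 18 × 247 = 4446.

Government cost = €4446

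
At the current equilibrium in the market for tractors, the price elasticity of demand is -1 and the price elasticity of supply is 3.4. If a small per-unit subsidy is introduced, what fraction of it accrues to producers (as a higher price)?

For a small subsidy around the equilibrium, the benefit split depends on the relative slopes, which at a point are proportional to the elasticities.
Buyer share = εs/(εs + |εd|) = 3.4/(3.4 + 1) = 17/22; seller share = |εd|/(εs + |εd|) = 5/22.
So producers capture 5/22 of the subsidy.

Producer share = 5/22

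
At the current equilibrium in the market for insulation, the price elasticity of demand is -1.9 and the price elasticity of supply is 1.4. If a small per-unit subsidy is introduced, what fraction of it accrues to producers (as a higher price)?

For a small subsidy around the equilibrium, the benefit split depends on the relative slopes, which at a point are proportional to the elasticities.
Buyer share = εs/(εs + |εd|) = 1.4/(1.4 + 1.9) = 14/33; seller share = |εd|/(εs + |εd|) = 19/33.
So producers capture 19/33 of the subsidy.

Producer share = 19/33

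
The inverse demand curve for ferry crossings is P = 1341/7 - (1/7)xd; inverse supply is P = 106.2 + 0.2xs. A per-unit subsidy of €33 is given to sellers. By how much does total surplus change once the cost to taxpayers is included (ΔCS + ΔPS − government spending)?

Pre-subsidy: 1341/7 - (1/7)x = 106.2 + 0.2x gives x* = 249 and P* = 156.
With the subsidy, sellers receive Ps = Pb + 33 for each unit, where Pb is the price buyers pay.
On the curves, Pb = 1341/7 - (1/7)x and Ps = 106.2 + 0.2x; the wedge Ps − Pb = 33 gives 106.2 + 0.2x − (1341/7 - (1/7)x) = 33, so x' = 345.25.
Then Pb = 1341/7 − (1/7)·345.25 = 142.25 and Ps = 106.2 + 0.2·345.25 = 175.25.
ΔCS = ½(249 + 345.25)(156 − 142.25) = 4085.46875; ΔPS = ½(249 + 345.25)(175.25 − 156) = 5719.65625.
Government spending = 33 × 345.25 = 11393.25.
Net change = 4085.46875 + 5719.65625 − 11393.25 = -1588.125. The loss equals the DWL triangle ½·33·96.25.

Net change in total surplus = -€1588.125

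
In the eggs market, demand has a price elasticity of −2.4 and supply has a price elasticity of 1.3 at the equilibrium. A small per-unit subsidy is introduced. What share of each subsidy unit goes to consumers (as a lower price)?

For a small subsidy around the equilibrium, the benefit split depends on the relative slopes, which at a point are proportional to the elasticities.
Buyer share = εs/(εs + |εd|) = 1.3/(1.3 + 2.4) = 13/37; seller share = |εd|/(εs + |εd|) = 24/37.

Consumer share = 13/37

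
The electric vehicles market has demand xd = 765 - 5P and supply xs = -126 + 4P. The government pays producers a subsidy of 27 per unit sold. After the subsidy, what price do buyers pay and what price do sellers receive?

Pre-subsidy: 765 - 5P = -126 + 4P gives P* = 99, x* = 270.
With the subsidy, sellers receive Ps = Pb + 27 for each unit, where Pb is the price buyers pay.
Supply in terms of Pb becomes xs = -126 + 4(Pb + 27) = -18 + 4Pb. Setting this equal to demand: 765 - 5Pb = -18 + 4Pb, so Pb = 87.
Sellers receive Ps = 87 + 27 = 114; x' = 765 − 5·87 = 330.

Buyers pay 87; sellers receive 114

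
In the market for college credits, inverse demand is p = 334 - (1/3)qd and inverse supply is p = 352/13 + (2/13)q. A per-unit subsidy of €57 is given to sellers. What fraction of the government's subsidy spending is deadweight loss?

Pre-subsidy: 334 - (1/3)q = 352/13 + (2/13)q gives q* = 630 and p* = 124.
With the subsidy, sellers receive ps = pb + 57 for each unit, where pb is the price buyers pay.
On the curves, pb = 334 - (1/3)q and ps = 352/13 + (2/13)q; the wedge ps − pb = 57 gives 352/13 + (2/13)q − (334 - (1/3)q) = 57, so q' = 747.
Then pb = 334 − (1/3)·747 = 85 and ps = 352/13 + (2/13)·747 = 142.
ΔCS = ½(630 + 747)(124 − 85) = 26851.5; ΔPS = ½(630 + 747)(142 − 124) = 12393.
Government spending = 57 × 747 = 42579.
DWL = ½ × 57 × (747 − 630) = 3334.5; fraction = 3334.5 / 42579 = 13/166.

DWL / government spending = 13/166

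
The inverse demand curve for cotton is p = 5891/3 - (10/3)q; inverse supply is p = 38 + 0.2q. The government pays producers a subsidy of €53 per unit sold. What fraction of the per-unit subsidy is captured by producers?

Producer share = 3/53

Pre-subsidy: 5891/3 - (10/3)q = 38 + 0.2q gives q* = 545 and p* = 147.
With the subsidy, sellers receive ps = pb + 53 for each unit, where pb is the price buyers pay.
On the curves, pb = 5891/3 - (10/3)q and ps = 38 + 0.2q; the wedge ps − pb = 53 gives 38 + 0.2q − (5891/3 - (10/3)q) = 53, so q' = 560.
Then pb = 5891/3 − (10/3)·560 = 97 and ps = 38 + 0.2·560 = 150.
Buyers' price falls by p* − pb = 147 − 97 = 50; sellers' price rises by ps − p* = 150 − 147 = 3.
So producers capture 3/53 = 3/53 of each unit of subsidy.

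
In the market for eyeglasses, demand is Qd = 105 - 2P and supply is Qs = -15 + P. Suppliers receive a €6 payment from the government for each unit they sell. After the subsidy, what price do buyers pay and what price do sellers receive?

Pre-subsidy: 105 - 2P = -15 + P gives P* = 40, Q* = 25.
With the subsidy, sellers receive Ps = Pb + 6 for each unit, where Pb is the price buyers pay.
Supply in terms of Pb becomes Qs = -15 + 1(Pb + 6) = -9 + Pb. Setting this equal to demand: 105 - 2Pb = -9 + Pb, so Pb = 38.
Sellers receive Ps = 38 + 6 = 44; Q' = 105 − 2·38 = 29.

Buyers pay €38; sellers receive €44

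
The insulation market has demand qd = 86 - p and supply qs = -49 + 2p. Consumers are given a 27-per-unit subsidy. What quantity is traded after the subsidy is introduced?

q' = 59

Pre-subsidy: 86 - p = -49 + 2p gives p* = 45, q* = 41.
With the rebate, buyers effectively pay pb = ps − 27, where ps is the price sellers receive.
Demand in terms of ps becomes qd = 86 − 1(ps − 27) = 113 - ps. Setting this equal to supply: 113 - ps = -49 + 2ps, so ps = 54.
Buyers pay pb = 54 − 27 = 27; q' = -49 + 2·54 = 59.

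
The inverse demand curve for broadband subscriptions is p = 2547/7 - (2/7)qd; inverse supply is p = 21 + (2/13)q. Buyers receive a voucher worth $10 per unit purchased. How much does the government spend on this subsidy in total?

Government cost = $8027.5

Pre-subsidy: 2547/7 - (2/7)q = 21 + (2/13)q gives q* = 780 and p* = 141.
With the rebate, buyers effectively pay pb = ps − 10, where ps is the price sellers receive.
On the curves, pb = 2547/7 - (2/7)q and ps = 21 + (2/13)q; the wedge ps − pb = 10 gives 21 + (2/13)q − (2547/7 - (2/7)q) = 10, so q' = 802.75.
Then pb = 2547/7 − (2/7)·802.75 = 134.5 and ps = 21 + (2/13)·802.75 = 144.5.
Government outlay = subsidy × quantity = 10 × 802.75 = 8027.5.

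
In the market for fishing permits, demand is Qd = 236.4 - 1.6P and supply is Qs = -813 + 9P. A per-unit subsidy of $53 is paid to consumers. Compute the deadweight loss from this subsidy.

Pre-subsidy: 236.4 - 1.6P = -813 + 9P gives P* = 99, Q* = 78.
With the rebate, buyers effectively pay Pb = Ps − 53, where Ps is the price sellers receive.
Demand in terms of Ps becomes Qd = 236.4 − 1.6(Ps − 53) = 321.2 - 1.6Ps. Setting this equal to supply: 321.2 - 1.6Ps = -813 + 9Ps, so Ps = 107.
Buyers pay Pb = 107 − 53 = 54; Q' = -813 + 9·107 = 150.
The subsidy expands output by 150 − 78 = 72 past the efficient level; on those units the gap between marginal cost and willingness to pay runs from 0 up to 53.
DWL = ½ × 53 × 72 = 1908.

Deadweight loss = $1908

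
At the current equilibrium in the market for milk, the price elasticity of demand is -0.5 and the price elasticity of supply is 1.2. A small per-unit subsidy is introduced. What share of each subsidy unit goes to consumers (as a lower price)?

For a small subsidy around the equilibrium, the benefit split depends on the relative slopes, which at a point are proportional to the elasticities.
Buyer share = εs/(εs + |εd|) = 1.2/(1.2 + 0.5) = 12/17; seller share = |εd|/(εs + |εd|) = 5/17.

Consumer share = 12/17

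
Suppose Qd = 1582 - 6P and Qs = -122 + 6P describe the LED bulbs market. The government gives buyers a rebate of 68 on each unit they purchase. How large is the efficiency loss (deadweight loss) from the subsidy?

Pre-subsidy: 1582 - 6P = -122 + 6P gives P* = 142, Q* = 730.
With the rebate, buyers effectively pay Pb = Ps − 68, where Ps is the price sellers receive.
Demand in terms of Ps becomes Qd = 1582 − 6(Ps − 68) = 1990 - 6Ps. Setting this equal to supply: 1990 - 6Ps = -122 + 6Ps, so Ps = 176.
Buyers pay Pb = 176 − 68 = 108; Q' = -122 + 6·176 = 934.
The subsidy expands output by 934 − 730 = 204 past the efficient level; on those units the gap between marginal cost and willingness to pay runs from 0 up to 68.
DWL = ½ × 68 × 204 = 6936.

Deadweight loss = 6936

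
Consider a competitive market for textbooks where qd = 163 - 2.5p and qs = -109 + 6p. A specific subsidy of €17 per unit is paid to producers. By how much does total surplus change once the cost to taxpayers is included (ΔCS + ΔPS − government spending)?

Pre-subsidy: 163 - 2.5p = -109 + 6p gives p* = 32, q* = 83.
With the subsidy, sellers receive ps = pb + 17 for each unit, where pb is the price buyers pay.
Supply in terms of pb becomes qs = -109 + 6(pb + 17) = -7 + 6pb. Setting this equal to demand: 163 - 2.5pb = -7 + 6pb, so pb = 20.
Sellers receive ps = 20 + 17 = 37; q' = 163 − 2.5·20 = 113.
ΔCS = ½(83 + 113)(32 − 20) = 1176; ΔPS = ½(83 + 113)(37 − 32) = 490.
Government spending = 17 × 113 = 1921.
Net change = 1176 + 490 − 1921 = -255. The loss equals the DWL triangle ½·17·30.

Net change in total surplus = -€255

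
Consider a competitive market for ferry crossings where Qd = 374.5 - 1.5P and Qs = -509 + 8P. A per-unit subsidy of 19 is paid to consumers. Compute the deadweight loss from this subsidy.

Pre-subsidy: 374.5 - 1.5P = -509 + 8P gives P* = 93, Q* = 235.
With the rebate, buyers effectively pay Pb = Ps − 19, where Ps is the price sellers receive.
Demand in terms of Ps becomes Qd = 374.5 − 1.5(Ps − 19) = 403 - 1.5Ps. Setting this equal to supply: 403 - 1.5Ps = -509 + 8Ps, so Ps = 96.
Buyers pay Pb = 96 − 19 = 77; Q' = -509 + 8·96 = 259.
The subsidy expands output by 259 − 235 = 24 past the efficient level; on those units the gap between marginal cost and willingness to pay runs from 0 up to 19.
DWL = ½ × 19 × 24 = 228.

Deadweight loss = 228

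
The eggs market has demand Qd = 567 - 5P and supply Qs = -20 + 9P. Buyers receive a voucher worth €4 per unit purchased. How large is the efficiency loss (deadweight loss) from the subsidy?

Pre-subsidy: 567 - 5P = -20 + 9P gives P* = 587/14, Q* = 5003/14.
With the rebate, buyers effectively pay Pb = Ps − 4, where Ps is the price sellers receive.
Demand in terms of Ps becomes Qd = 567 − 5(Ps − 4) = 587 - 5Ps. Setting this equal to supply: 587 - 5Ps = -20 + 9Ps, so Ps = 607/14.
Buyers pay Pb = 607/14 − 4 = 551/14; Q' = -20 + 9·(607/14) = 5183/14.
The subsidy expands output by 5183/14 − 5003/14 = 90/7 past the efficient level; on those units the gap between marginal cost and willingness to pay runs from 0 up to 4.
DWL = ½ × 4 × 90/7 = 180/7.

Deadweight loss = 180/7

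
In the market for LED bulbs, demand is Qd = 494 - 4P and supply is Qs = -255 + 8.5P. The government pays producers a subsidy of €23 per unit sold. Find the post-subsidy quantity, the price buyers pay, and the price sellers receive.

Q' = 316.88; buyers pay €44.28; sellers receive €67.28

Pre-subsidy: 494 - 4P = -255 + 8.5P gives P* = 59.92, Q* = 254.32.
With the subsidy, sellers receive Ps = Pb + 23 for each unit, where Pb is the price buyers pay.
Supply in terms of Pb becomes Qs = -255 + 8.5(Pb + 23) = -59.5 + 8.5Pb. Setting this equal to demand: 494 - 4Pb = -59.5 + 8.5Pb, so Pb = 44.28.
Sellers receive Ps = 44.28 + 23 = 67.28; Q' = 494 − 4·44.28 = 316.88.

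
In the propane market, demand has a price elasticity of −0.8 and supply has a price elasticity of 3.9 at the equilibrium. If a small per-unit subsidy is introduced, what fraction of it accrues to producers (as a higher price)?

Producer share = 8/47

For a small subsidy around the equilibrium, the benefit split depends on the relative slopes, which at a point are proportional to the elasticities.
Buyer share = εs/(εs + |εd|) = 3.9/(3.9 + 0.8) = 39/47; seller share = |εd|/(εs + |εd|) = 8/47.
So producers capture 8/47 of the subsidy.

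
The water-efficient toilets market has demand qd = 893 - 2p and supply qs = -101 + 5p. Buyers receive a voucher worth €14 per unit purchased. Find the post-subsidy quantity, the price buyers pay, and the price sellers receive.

Pre-subsidy: 893 - 2p = -101 + 5p gives p* = 142, q* = 609.
With the rebate, buyers effectively pay pb = ps − 14, where ps is the price sellers receive.
Demand in terms of ps becomes qd = 893 − 2(ps − 14) = 921 - 2ps. Setting this equal to supply: 921 - 2ps = -101 + 5ps, so ps = 146.
Buyers pay pb = 146 − 14 = 132; q' = -101 + 5·146 = 629.

q' = 629; buyers pay €132; sellers receive €146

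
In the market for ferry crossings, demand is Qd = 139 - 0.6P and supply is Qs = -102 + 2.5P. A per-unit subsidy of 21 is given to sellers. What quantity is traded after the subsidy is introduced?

Pre-subsidy: 139 - 0.6P = -102 + 2.5P gives P* = 2410/31, Q* = 2863/31.
With the subsidy, sellers receive Ps = Pb + 21 for each unit, where Pb is the price buyers pay.
Supply in terms of Pb becomes Qs = -102 + 2.5(Pb + 21) = -49.5 + 2.5Pb. Setting this equal to demand: 139 - 0.6Pb = -49.5 + 2.5Pb, so Pb = 1885/31.
Sellers receive Ps = 1885/31 + 21 = 2536/31; Q' = 139 − 0.6·(1885/31) = 3178/31.

Q' = 3178/31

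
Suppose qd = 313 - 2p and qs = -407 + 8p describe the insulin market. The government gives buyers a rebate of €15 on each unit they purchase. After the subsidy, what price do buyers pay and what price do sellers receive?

Buyers pay €60; sellers receive €75

Pre-subsidy: 313 - 2p = -407 + 8p gives p* = 72, q* = 169.
With the rebate, buyers effectively pay pb = ps − 15, where ps is the price sellers receive.
Demand in terms of ps becomes qd = 313 − 2(ps − 15) = 343 - 2ps. Setting this equal to supply: 343 - 2ps = -407 + 8ps, so ps = 75.
Buyers pay pb = 75 − 15 = 60; q' = -407 + 8·75 = 193.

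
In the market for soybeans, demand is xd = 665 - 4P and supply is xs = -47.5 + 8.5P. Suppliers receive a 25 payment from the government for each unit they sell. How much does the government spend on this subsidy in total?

Government cost = 12625

Pre-subsidy: 665 - 4P = -47.5 + 8.5P gives P* = 57, x* = 437.
With the subsidy, sellers receive Ps = Pb + 25 for each unit, where Pb is the price buyers pay.
Supply in terms of Pb becomes xs = -47.5 + 8.5(Pb + 25) = 165 + 8.5Pb. Setting this equal to demand: 665 - 4Pb = 165 + 8.5Pb, so Pb = 40.
Sellers receive Ps = 40 + 25 = 65; x' = 665 − 4·40 = 505.
Government outlay = subsidy × quantity = 25 × 505 = 12625.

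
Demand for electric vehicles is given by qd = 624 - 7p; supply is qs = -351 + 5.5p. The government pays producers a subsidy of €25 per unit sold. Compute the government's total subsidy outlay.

Pre-subsidy: 624 - 7p = -351 + 5.5p gives p* = 78, q* = 78.
With the subsidy, sellers receive ps = pb + 25 for each unit, where pb is the price buyers pay.
Supply in terms of pb becomes qs = -351 + 5.5(pb + 25) = -213.5 + 5.5pb. Setting this equal to demand: 624 - 7pb = -213.5 + 5.5pb, so pb = 67.
Sellers receive ps = 67 + 25 = 92; q' = 624 − 7·67 = 155.
Government outlay = subsidy × quantity = 25 × 155 = 3875.

Government cost = €3875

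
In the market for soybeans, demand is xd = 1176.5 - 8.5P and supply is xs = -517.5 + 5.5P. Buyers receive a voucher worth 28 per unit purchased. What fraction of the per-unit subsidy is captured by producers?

Pre-subsidy: 1176.5 - 8.5P = -517.5 + 5.5P gives P* = 121, x* = 148.
With the rebate, buyers effectively pay Pb = Ps − 28, where Ps is the price sellers receive.
Demand in terms of Ps becomes xd = 1176.5 − 8.5(Ps − 28) = 1414.5 - 8.5Ps. Setting this equal to supply: 1414.5 - 8.5Ps = -517.5 + 5.5Ps, so Ps = 138.
Buyers pay Pb = 138 − 28 = 110; x' = -517.5 + 5.5·138 = 241.5.
Buyers' price falls by P* − Pb = 121 − 110 = 11; sellers' price rises by Ps − P* = 138 − 121 = 17.
So producers capture 17/28 = 17/28 of each unit of subsidy.

Producer share = 17/28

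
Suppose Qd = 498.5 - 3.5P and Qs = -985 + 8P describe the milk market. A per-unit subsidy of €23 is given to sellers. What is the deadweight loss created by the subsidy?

Deadweight loss = €644

Pre-subsidy: 498.5 - 3.5P = -985 + 8P gives P* = 129, Q* = 47.
With the subsidy, sellers receive Ps = Pb + 23 for each unit, where Pb is the price buyers pay.
Supply in terms of Pb becomes Qs = -985 + 8(Pb + 23) = -801 + 8Pb. Setting this equal to demand: 498.5 - 3.5Pb = -801 + 8Pb, so Pb = 113.
Sellers receive Ps = 113 + 23 = 136; Q' = 498.5 − 3.5·113 = 103.
The subsidy expands output by 103 − 47 = 56 past the efficient level; on those units the gap between marginal cost and willingness to pay runs from 0 up to 23.
DWL = ½ × 23 × 56 = 644.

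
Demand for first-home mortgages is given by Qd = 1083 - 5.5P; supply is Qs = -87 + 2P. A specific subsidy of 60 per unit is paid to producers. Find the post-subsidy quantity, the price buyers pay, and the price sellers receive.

Q' = 313; buyers pay 140; sellers receive 200

Pre-subsidy: 1083 - 5.5P = -87 + 2P gives P* = 156, Q* = 225.
With the subsidy, sellers receive Ps = Pb + 60 for each unit, where Pb is the price buyers pay.
Supply in terms of Pb becomes Qs = -87 + 2(Pb + 60) = 33 + 2Pb. Setting this equal to demand: 1083 - 5.5Pb = 33 + 2Pb, so Pb = 140.
Sellers receive Ps = 140 + 60 = 200; Q' = 1083 − 5.5·140 = 313.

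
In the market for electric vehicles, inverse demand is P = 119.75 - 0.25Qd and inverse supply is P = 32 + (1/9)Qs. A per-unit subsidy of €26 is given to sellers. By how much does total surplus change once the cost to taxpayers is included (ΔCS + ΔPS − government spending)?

Pre-subsidy: 119.75 - 0.25Q = 32 + (1/9)Q gives Q* = 243 and P* = 59.
With the subsidy, sellers receive Ps = Pb + 26 for each unit, where Pb is the price buyers pay.
On the curves, Pb = 119.75 - 0.25Q and Ps = 32 + (1/9)Q; the wedge Ps − Pb = 26 gives 32 + (1/9)Q − (119.75 - 0.25Q) = 26, so Q' = 315.
Then Pb = 119.75 − 0.25·315 = 41 and Ps = 32 + (1/9)·315 = 67.
ΔCS = ½(243 + 315)(59 − 41) = 5022; ΔPS = ½(243 + 315)(67 − 59) = 2232.
Government spending = 26 × 315 = 8190.
Net change = 5022 + 2232 − 8190 = -936. The loss equals the DWL triangle ½·26·72.

Net change in total surplus = -€936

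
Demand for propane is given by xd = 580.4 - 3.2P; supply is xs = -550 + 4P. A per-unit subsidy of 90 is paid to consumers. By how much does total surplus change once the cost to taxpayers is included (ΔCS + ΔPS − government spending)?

Net change in total surplus = -7200

Pre-subsidy: 580.4 - 3.2P = -550 + 4P gives P* = 157, x* = 78.
With the rebate, buyers effectively pay Pb = Ps − 90, where Ps is the price sellers receive.
Demand in terms of Ps becomes xd = 580.4 − 3.2(Ps − 90) = 868.4 - 3.2Ps. Setting this equal to supply: 868.4 - 3.2Ps = -550 + 4Ps, so Ps = 197.
Buyers pay Pb = 197 − 90 = 107; x' = -550 + 4·197 = 238.
ΔCS = ½(78 + 238)(157 − 107) = 7900; ΔPS = ½(78 + 238)(197 − 157) = 6320.
Government spending = 90 × 238 = 21420.
Net change = 7900 + 6320 − 21420 = -7200. The loss equals the DWL triangle ½·90·160.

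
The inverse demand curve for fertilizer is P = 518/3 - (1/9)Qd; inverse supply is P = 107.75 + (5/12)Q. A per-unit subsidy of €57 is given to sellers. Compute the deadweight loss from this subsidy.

Deadweight loss = €3078

Pre-subsidy: 518/3 - (1/9)Q = 107.75 + (5/12)Q gives Q* = 123 and P* = 159.
With the subsidy, sellers receive Ps = Pb + 57 for each unit, where Pb is the price buyers pay.
On the curves, Pb = 518/3 - (1/9)Q and Ps = 107.75 + (5/12)Q; the wedge Ps − Pb = 57 gives 107.75 + (5/12)Q − (518/3 - (1/9)Q) = 57, so Q' = 231.
Then Pb = 518/3 − (1/9)·231 = 147 and Ps = 107.75 + (5/12)·231 = 204.
The subsidy expands output by 231 − 123 = 108 past the efficient level; on those units the gap between marginal cost and willingness to pay runs from 0 up to 57.
DWL = ½ × 57 × 108 = 3078.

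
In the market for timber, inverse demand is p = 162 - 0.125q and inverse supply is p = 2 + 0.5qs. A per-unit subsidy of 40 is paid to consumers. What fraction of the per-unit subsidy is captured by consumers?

Consumer share = 0.2

Pre-subsidy: 162 - 0.125q = 2 + 0.5q gives q* = 256 and p* = 130.
With the rebate, buyers effectively pay pb = ps − 40, where ps is the price sellers receive.
On the curves, pb = 162 - 0.125q and ps = 2 + 0.5q; the wedge ps − pb = 40 gives 2 + 0.5q − (162 - 0.125q) = 40, so q' = 320.
Then pb = 162 − 0.125·320 = 122 and ps = 2 + 0.5·320 = 162.
Buyers' price falls by p* − pb = 130 − 122 = 8; sellers' price rises by ps − p* = 162 − 130 = 32.
So consumers capture 8/40 = 0.2 of each unit of subsidy.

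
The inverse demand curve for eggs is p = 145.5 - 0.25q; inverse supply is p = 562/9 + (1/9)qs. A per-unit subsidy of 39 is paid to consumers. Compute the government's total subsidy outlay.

Pre-subsidy: 145.5 - 0.25q = 562/9 + (1/9)q gives q* = 230 and p* = 88.
With the rebate, buyers effectively pay pb = ps − 39, where ps is the price sellers receive.
On the curves, pb = 145.5 - 0.25q and ps = 562/9 + (1/9)q; the wedge ps − pb = 39 gives 562/9 + (1/9)q − (145.5 - 0.25q) = 39, so q' = 338.
Then pb = 145.5 − 0.25·338 = 61 and ps = 562/9 + (1/9)·338 = 100.
Government outlay = subsidy × quantity = 39 × 338 = 13182.

Government cost = 13182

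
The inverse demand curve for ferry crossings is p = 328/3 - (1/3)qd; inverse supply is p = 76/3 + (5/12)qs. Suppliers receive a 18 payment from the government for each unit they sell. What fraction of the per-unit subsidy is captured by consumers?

Pre-subsidy: 328/3 - (1/3)q = 76/3 + (5/12)q gives q* = 112 and p* = 72.
With the subsidy, sellers receive ps = pb + 18 for each unit, where pb is the price buyers pay.
On the curves, pb = 328/3 - (1/3)q and ps = 76/3 + (5/12)q; the wedge ps − pb = 18 gives 76/3 + (5/12)q − (328/3 - (1/3)q) = 18, so q' = 136.
Then pb = 328/3 − (1/3)·136 = 64 and ps = 76/3 + (5/12)·136 = 82.
Buyers' price falls by p* − pb = 72 − 64 = 8; sellers' price rises by ps − p* = 82 − 72 = 10.
So consumers capture 8/18 = 4/9 of each unit of subsidy.

Consumer share = 4/9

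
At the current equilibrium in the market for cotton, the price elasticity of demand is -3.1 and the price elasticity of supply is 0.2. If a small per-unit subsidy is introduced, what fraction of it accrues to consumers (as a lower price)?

For a small subsidy around the equilibrium, the benefit split depends on the relative slopes, which at a point are proportional to the elasticities.
Buyer share = εs/(εs + |εd|) = 0.2/(0.2 + 3.1) = 2/33; seller share = |εd|/(εs + |εd|) = 31/33.

Consumer share = 2/33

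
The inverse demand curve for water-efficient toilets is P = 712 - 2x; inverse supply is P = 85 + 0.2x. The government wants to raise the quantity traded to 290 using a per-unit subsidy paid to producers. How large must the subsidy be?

Required subsidy s = 11 per unit

At x = 290, from the demand curve buyers pay Pb = 712 − 2·290 = 132; from the supply curve sellers need Ps = 85 + 0.2·290 = 143.
The subsidy must fill the gap: s = Ps − Pb = 143 − 132 = 11.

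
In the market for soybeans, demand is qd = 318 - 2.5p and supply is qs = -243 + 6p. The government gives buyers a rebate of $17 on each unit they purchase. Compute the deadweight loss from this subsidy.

Pre-subsidy: 318 - 2.5p = -243 + 6p gives p* = 66, q* = 153.
With the rebate, buyers effectively pay pb = ps − 17, where ps is the price sellers receive.
Demand in terms of ps becomes qd = 318 − 2.5(ps − 17) = 360.5 - 2.5ps. Setting this equal to supply: 360.5 - 2.5ps = -243 + 6ps, so ps = 71.
Buyers pay pb = 71 − 17 = 54; q' = -243 + 6·71 = 183.
The subsidy expands output by 183 − 153 = 30 past the efficient level; on those units the gap between marginal cost and willingness to pay runs from 0 up to 17.
DWL = ½ × 17 × 30 = 255.

Deadweight loss = $255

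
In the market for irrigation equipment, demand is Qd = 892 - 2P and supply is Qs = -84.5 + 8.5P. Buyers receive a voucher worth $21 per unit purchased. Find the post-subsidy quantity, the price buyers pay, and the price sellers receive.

Pre-subsidy: 892 - 2P = -84.5 + 8.5P gives P* = 93, Q* = 706.
With the rebate, buyers effectively pay Pb = Ps − 21, where Ps is the price sellers receive.
Demand in terms of Ps becomes Qd = 892 − 2(Ps − 21) = 934 - 2Ps. Setting this equal to supply: 934 - 2Ps = -84.5 + 8.5Ps, so Ps = 97.
Buyers pay Pb = 97 − 21 = 76; Q' = -84.5 + 8.5·97 = 740.

Q' = 740; buyers pay $76; sellers receive $97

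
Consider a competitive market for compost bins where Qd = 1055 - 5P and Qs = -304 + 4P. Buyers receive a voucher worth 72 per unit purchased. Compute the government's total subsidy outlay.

Pre-subsidy: 1055 - 5P = -304 + 4P gives P* = 151, Q* = 300.
With the rebate, buyers effectively pay Pb = Ps − 72, where Ps is the price sellers receive.
Demand in terms of Ps becomes Qd = 1055 − 5(Ps − 72) = 1415 - 5Ps. Setting this equal to supply: 1415 - 5Ps = -304 + 4Ps, so Ps = 191.
Buyers pay Pb = 191 − 72 = 119; Q' = -304 + 4·191 = 460.
Government outlay = subsidy × quantity = 72 × 460 = 33120.

Government cost = 33120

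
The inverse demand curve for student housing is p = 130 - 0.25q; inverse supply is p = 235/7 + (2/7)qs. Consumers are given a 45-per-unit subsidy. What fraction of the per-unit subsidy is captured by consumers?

Consumer share = 7/15

Pre-subsidy: 130 - 0.25q = 235/7 + (2/7)q gives q* = 180 and p* = 85.
With the rebate, buyers effectively pay pb = ps − 45, where ps is the price sellers receive.
On the curves, pb = 130 - 0.25q and ps = 235/7 + (2/7)q; the wedge ps − pb = 45 gives 235/7 + (2/7)q − (130 - 0.25q) = 45, so q' = 264.
Then pb = 130 − 0.25·264 = 64 and ps = 235/7 + (2/7)·264 = 109.
Buyers' price falls by p* − pb = 85 − 64 = 21; sellers' price rises by ps − p* = 109 − 85 = 24.
So consumers capture 21/45 = 7/15 of each unit of subsidy.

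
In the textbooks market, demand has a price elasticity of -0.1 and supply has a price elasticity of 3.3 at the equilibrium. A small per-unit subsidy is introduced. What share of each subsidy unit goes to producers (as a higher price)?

Producer share = 1/34

For a small subsidy around the equilibrium, the benefit split depends on the relative slopes, which at a point are proportional to the elasticities.
Buyer share = εs/(εs + |εd|) = 3.3/(3.3 + 0.1) = 33/34; seller share = |εd|/(εs + |εd|) = 1/34.
So producers capture 1/34 of the subsidy.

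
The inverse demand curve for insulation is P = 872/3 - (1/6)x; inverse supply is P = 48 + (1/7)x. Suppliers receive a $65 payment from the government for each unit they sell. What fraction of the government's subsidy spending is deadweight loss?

DWL / government spending = 15/142

Pre-subsidy: 872/3 - (1/6)x = 48 + (1/7)x gives x* = 784 and P* = 160.
With the subsidy, sellers receive Ps = Pb + 65 for each unit, where Pb is the price buyers pay.
On the curves, Pb = 872/3 - (1/6)x and Ps = 48 + (1/7)x; the wedge Ps − Pb = 65 gives 48 + (1/7)x − (872/3 - (1/6)x) = 65, so x' = 994.
Then Pb = 872/3 − (1/6)·994 = 125 and Ps = 48 + (1/7)·994 = 190.
ΔCS = ½(784 + 994)(160 − 125) = 31115; ΔPS = ½(784 + 994)(190 − 160) = 26670.
Government spending = 65 × 994 = 64610.
DWL = ½ × 65 × (994 − 784) = 6825; fraction = 6825 / 64610 = 15/142.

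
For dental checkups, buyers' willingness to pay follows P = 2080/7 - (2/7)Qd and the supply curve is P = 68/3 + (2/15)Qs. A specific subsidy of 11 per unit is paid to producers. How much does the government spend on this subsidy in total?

Pre-subsidy: 2080/7 - (2/7)Q = 68/3 + (2/15)Q gives Q* = 655 and P* = 110.
With the subsidy, sellers receive Ps = Pb + 11 for each unit, where Pb is the price buyers pay.
On the curves, Pb = 2080/7 - (2/7)Q and Ps = 68/3 + (2/15)Q; the wedge Ps − Pb = 11 gives 68/3 + (2/15)Q − (2080/7 - (2/7)Q) = 11, so Q' = 681.25.
Then Pb = 2080/7 − (2/7)·681.25 = 102.5 and Ps = 68/3 + (2/15)·681.25 = 113.5.
Government outlay = subsidy × quantity = 11 × 681.25 = 7493.75.

Government cost = 7493.75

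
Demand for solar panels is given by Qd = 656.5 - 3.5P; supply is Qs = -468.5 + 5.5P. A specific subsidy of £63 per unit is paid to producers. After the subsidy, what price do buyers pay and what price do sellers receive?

Buyers pay £86.5; sellers receive £149.5

Pre-subsidy: 656.5 - 3.5P = -468.5 + 5.5P gives P* = 125, Q* = 219.
With the subsidy, sellers receive Ps = Pb + 63 for each unit, where Pb is the price buyers pay.
Supply in terms of Pb becomes Qs = -468.5 + 5.5(Pb + 63) = -122 + 5.5Pb. Setting this equal to demand: 656.5 - 3.5Pb = -122 + 5.5Pb, so Pb = 86.5.
Sellers receive Ps = 86.5 + 63 = 149.5; Q' = 656.5 − 3.5·86.5 = 353.75.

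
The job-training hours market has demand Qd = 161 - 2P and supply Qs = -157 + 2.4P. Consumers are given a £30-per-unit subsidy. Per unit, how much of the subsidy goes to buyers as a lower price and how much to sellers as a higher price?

Buyers gain 180/11 per unit; sellers gain 150/11 per unit

Pre-subsidy: 161 - 2P = -157 + 2.4P gives P* = 795/11, Q* = 181/11.
With the rebate, buyers effectively pay Pb = Ps − 30, where Ps is the price sellers receive.
Demand in terms of Ps becomes Qd = 161 − 2(Ps − 30) = 221 - 2Ps. Setting this equal to supply: 221 - 2Ps = -157 + 2.4Ps, so Ps = 945/11.
Buyers pay Pb = 945/11 − 30 = 615/11; Q' = -157 + 2.4·(945/11) = 541/11.
Buyers' price falls by P* − Pb = 795/11 − 615/11 = 180/11; sellers' price rises by Ps − P* = 945/11 − 795/11 = 150/11.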